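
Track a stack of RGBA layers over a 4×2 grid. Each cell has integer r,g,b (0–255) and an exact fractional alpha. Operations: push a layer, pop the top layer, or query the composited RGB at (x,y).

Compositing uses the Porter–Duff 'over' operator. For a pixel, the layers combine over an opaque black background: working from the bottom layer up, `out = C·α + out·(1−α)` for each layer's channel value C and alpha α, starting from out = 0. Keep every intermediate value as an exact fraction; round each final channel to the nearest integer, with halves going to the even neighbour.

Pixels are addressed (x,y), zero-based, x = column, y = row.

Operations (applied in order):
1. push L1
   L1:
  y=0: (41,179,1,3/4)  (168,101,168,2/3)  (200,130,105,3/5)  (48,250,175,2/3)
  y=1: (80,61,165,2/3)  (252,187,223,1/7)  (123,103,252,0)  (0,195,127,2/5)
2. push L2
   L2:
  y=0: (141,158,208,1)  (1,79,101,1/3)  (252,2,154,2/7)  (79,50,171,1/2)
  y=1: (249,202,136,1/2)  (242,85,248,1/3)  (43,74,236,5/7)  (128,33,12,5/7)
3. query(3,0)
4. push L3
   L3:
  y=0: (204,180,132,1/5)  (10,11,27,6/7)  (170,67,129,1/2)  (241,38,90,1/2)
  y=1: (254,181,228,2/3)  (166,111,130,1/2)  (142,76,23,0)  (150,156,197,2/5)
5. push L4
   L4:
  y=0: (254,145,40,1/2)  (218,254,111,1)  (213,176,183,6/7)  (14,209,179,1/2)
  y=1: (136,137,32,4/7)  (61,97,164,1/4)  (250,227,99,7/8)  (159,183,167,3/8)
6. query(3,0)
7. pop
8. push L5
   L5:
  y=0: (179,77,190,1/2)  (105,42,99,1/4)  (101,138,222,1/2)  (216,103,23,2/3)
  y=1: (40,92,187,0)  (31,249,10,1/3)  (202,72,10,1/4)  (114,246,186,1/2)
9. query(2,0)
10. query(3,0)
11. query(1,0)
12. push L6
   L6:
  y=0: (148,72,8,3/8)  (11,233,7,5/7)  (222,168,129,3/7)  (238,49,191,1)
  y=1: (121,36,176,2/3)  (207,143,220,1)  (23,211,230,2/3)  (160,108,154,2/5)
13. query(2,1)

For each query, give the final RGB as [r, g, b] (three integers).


(3,0) stack=L1,L2; from [0,0,0]:
+L1 (α=2/3) → [32, 500/3, 350/3]
+L2 (α=1/2) → [111/2, 325/3, 863/6]
rounded: [56, 108, 144]

(3,0) stack=L1,L2,L3,L4; from [0,0,0]:
+L1 (α=2/3) → [32, 500/3, 350/3]
+L2 (α=1/2) → [111/2, 325/3, 863/6]
+L3 (α=1/2) → [593/4, 439/6, 1403/12]
+L4 (α=1/2) → [649/8, 1693/12, 3551/24]
rounded: [81, 141, 148]

at x=2,y=0 over L1,L2,L3,L5:
+L1 (α=3/5) → [120, 78, 63]
+L2 (α=2/7) → [1104/7, 394/7, 89]
+L3 (α=1/2) → [1147/7, 863/14, 109]
+L5 (α=1/2) → [927/7, 2795/28, 331/2]
= [132, 100, 166]

query (3,0) [L1,L2,L3,L5] — begin 0,0,0
L1 α=2/3: [32, 500/3, 350/3]
L2 α=1/2: [111/2, 325/3, 863/6]
L3 α=1/2: [593/4, 439/6, 1403/12]
L5 α=2/3: [2321/12, 1675/18, 1955/36]
= [193, 93, 54]

at x=1,y=0 over L1,L2,L3,L5:
after L1 α=2/3: [112, 202/3, 112]
after L2 α=1/3: [75, 641/9, 325/3]
after L3 α=6/7: [135/7, 1235/63, 811/21]
after L5 α=1/4: [285/7, 2117/84, 376/7]
rounded: [41, 25, 54]

(2,1) stack=L1,L2,L3,L5,L6; from [0,0,0]:
+L1 (α=0) → [0, 0, 0]
+L2 (α=5/7) → [215/7, 370/7, 1180/7]
+L3 (α=0) → [215/7, 370/7, 1180/7]
+L5 (α=1/4) → [2059/28, 807/14, 1805/14]
+L6 (α=2/3) → [3347/84, 6715/42, 8245/42]
→ [40, 160, 196]


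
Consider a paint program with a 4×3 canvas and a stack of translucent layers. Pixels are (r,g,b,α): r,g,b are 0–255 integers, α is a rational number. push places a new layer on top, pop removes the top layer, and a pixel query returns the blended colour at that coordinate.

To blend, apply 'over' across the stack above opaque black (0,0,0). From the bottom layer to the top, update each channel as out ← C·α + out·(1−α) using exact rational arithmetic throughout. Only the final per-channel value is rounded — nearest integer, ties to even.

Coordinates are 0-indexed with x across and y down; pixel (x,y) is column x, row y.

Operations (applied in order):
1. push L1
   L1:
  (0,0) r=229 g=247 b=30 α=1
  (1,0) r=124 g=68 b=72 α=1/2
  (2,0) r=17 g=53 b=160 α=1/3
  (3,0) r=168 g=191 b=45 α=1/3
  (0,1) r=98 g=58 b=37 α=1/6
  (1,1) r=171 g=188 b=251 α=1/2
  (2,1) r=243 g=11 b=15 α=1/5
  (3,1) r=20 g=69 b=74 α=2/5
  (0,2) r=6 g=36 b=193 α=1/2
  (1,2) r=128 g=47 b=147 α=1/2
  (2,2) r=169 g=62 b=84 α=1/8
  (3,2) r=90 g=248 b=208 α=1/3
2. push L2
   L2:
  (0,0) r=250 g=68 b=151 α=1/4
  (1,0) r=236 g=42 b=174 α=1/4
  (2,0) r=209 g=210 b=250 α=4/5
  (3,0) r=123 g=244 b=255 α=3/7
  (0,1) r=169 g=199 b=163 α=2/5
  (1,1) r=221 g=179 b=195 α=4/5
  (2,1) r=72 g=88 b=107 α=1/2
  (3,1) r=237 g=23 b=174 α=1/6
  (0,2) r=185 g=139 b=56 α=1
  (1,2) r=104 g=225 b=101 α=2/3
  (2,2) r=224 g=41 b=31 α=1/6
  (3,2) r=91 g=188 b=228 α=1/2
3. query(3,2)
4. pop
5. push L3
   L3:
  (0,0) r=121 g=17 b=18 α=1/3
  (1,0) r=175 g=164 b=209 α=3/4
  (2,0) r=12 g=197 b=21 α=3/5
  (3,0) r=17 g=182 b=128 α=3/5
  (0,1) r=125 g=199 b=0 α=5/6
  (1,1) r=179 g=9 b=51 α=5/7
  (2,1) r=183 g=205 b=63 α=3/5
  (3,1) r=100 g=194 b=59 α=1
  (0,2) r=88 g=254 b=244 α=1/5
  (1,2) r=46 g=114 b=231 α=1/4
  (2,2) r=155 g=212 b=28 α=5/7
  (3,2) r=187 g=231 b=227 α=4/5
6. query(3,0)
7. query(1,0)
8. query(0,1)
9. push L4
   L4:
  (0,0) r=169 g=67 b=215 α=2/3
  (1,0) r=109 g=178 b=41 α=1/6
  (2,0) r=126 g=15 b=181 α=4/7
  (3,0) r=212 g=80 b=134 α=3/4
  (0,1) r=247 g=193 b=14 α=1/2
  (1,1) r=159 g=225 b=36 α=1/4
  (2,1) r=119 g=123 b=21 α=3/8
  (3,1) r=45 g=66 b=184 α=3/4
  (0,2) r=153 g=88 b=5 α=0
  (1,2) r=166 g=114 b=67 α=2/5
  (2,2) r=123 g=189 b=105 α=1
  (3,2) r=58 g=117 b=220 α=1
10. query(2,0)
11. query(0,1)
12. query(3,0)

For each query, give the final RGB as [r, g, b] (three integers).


query (3,2) [L1,L2] — begin 0,0,0
L1 α=1/3: [30, 248/3, 208/3]
L2 α=1/2: [121/2, 406/3, 446/3]
= [60, 135, 149]

(3,0) stack=L1,L3; from [0,0,0]:
+L1 (α=1/3) → [56, 191/3, 15]
+L3 (α=3/5) → [163/5, 404/3, 414/5]
rounded: [33, 135, 83]

at x=1,y=0 over L1,L3:
+L1 (α=1/2) → [62, 34, 36]
+L3 (α=3/4) → [587/4, 263/2, 663/4]
→ [147, 132, 166]

(0,1) stack=L1,L3; from [0,0,0]:
+L1 (α=1/6) → [49/3, 29/3, 37/6]
+L3 (α=5/6) → [962/9, 1507/9, 37/36]
rounded: [107, 167, 1]

query (2,0) [L1,L3,L4] — begin 0,0,0
+L1 (α=1/3) → [17/3, 53/3, 160/3]
+L3 (α=3/5) → [142/15, 1879/15, 509/15]
+L4 (α=4/7) → [2662/35, 2179/35, 4129/35]
→ [76, 62, 118]

at x=0,y=1 over L1,L3,L4:
L1 α=1/6: [49/3, 29/3, 37/6]
L3 α=5/6: [962/9, 1507/9, 37/36]
L4 α=1/2: [3185/18, 1622/9, 541/72]
= [177, 180, 8]

at x=3,y=0 over L1,L3,L4:
L1 α=1/3: [56, 191/3, 15]
L3 α=3/5: [163/5, 404/3, 414/5]
L4 α=3/4: [3343/20, 281/3, 606/5]
→ [167, 94, 121]


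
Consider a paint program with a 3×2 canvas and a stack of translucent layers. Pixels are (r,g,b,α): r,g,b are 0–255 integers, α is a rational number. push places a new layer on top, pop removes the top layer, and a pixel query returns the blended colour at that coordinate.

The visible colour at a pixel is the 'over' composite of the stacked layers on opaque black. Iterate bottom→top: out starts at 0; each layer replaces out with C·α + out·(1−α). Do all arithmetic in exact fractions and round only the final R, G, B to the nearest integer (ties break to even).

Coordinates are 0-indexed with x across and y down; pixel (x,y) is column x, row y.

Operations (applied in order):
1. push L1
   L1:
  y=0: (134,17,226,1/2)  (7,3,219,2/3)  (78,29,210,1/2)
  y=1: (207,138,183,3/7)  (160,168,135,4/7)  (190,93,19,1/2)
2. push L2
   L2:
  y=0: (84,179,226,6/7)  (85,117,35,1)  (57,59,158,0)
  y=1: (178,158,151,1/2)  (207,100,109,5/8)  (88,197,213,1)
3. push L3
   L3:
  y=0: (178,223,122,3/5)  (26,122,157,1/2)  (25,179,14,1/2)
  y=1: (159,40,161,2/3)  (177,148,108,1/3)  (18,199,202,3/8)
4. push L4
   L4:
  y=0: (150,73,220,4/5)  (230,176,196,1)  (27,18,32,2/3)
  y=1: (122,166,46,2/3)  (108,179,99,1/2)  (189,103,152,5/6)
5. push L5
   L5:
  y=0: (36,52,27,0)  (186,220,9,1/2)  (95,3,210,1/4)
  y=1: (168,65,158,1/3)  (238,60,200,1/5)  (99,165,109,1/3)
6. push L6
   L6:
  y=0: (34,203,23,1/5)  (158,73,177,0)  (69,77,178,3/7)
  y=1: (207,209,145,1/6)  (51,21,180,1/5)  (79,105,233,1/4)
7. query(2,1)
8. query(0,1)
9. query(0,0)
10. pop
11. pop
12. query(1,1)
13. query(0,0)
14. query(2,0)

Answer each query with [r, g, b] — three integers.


query (2,1) [L1,L2,L3,L4,L5,L6] — begin 0,0,0
after L1 α=1/2: [95, 93/2, 19/2]
after L2 α=1: [88, 197, 213]
after L3 α=3/8: [247/4, 791/4, 1671/8]
after L4 α=5/6: [4027/24, 2851/24, 7751/48]
after L5 α=1/3: [5215/36, 4831/36, 10367/72]
after L6 α=1/4: [6163/48, 6091/48, 15959/96]
rounded: [128, 127, 166]

at x=0,y=1 over L1,L2,L3,L4,L5,L6:
L1 α=3/7: [621/7, 414/7, 549/7]
L2 α=1/2: [1867/14, 760/7, 803/7]
L3 α=2/3: [6319/42, 440/7, 1019/7]
L4 α=2/3: [16567/126, 2764/21, 1663/21]
L5 α=1/3: [27151/189, 6893/63, 6644/63]
L6 α=1/6: [87439/567, 23816/189, 42355/378]
= [154, 126, 112]

at x=0,y=0 over L1,L2,L3,L4,L5,L6:
L1 α=1/2: [67, 17/2, 113]
L2 α=6/7: [571/7, 2165/14, 1469/7]
L3 α=3/5: [976/7, 6848/35, 1100/7]
L4 α=4/5: [5176/35, 17068/175, 1452/7]
L5 α=0: [5176/35, 17068/175, 1452/7]
L6 α=1/5: [21894/175, 103797/875, 5969/35]
rounded: [125, 119, 171]

query (1,1) [L1,L2,L3,L4] — begin 0,0,0
L1 α=4/7: [640/7, 96, 540/7]
L2 α=5/8: [9165/56, 197/2, 5435/56]
L3 α=1/3: [4707/28, 115, 8459/84]
L4 α=1/2: [7731/56, 147, 16775/168]
→ [138, 147, 100]

at x=0,y=0 over L1,L2,L3,L4:
+L1 (α=1/2) → [67, 17/2, 113]
+L2 (α=6/7) → [571/7, 2165/14, 1469/7]
+L3 (α=3/5) → [976/7, 6848/35, 1100/7]
+L4 (α=4/5) → [5176/35, 17068/175, 1452/7]
→ [148, 98, 207]

at x=2,y=0 over L1,L2,L3,L4:
+L1 (α=1/2) → [39, 29/2, 105]
+L2 (α=0) → [39, 29/2, 105]
+L3 (α=1/2) → [32, 387/4, 119/2]
+L4 (α=2/3) → [86/3, 177/4, 247/6]
rounded: [29, 44, 41]


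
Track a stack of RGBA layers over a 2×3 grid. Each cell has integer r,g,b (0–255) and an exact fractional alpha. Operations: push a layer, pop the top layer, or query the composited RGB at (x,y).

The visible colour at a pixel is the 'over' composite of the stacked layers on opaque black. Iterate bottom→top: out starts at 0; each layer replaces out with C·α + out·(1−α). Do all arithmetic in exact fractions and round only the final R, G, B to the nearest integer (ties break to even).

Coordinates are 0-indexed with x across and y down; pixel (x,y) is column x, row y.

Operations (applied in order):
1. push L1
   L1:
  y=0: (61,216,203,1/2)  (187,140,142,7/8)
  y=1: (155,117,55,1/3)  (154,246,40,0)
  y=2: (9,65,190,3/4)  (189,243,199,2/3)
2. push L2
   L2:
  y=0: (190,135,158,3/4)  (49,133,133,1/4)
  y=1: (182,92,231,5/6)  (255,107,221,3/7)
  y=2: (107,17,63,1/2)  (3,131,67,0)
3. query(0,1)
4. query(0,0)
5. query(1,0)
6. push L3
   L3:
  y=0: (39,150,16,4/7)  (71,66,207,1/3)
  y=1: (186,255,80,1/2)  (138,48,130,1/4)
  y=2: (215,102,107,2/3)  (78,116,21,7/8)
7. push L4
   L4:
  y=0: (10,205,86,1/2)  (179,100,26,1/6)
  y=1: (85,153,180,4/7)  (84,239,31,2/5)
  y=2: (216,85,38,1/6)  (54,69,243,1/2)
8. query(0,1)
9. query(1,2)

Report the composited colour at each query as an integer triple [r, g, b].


at x=0,y=1 over L1,L2:
+L1 (α=1/3) → [155/3, 39, 55/3]
+L2 (α=5/6) → [2885/18, 499/6, 1760/9]
= [160, 83, 196]

(0,0) stack=L1,L2; from [0,0,0]:
L1 α=1/2: [61/2, 108, 203/2]
L2 α=3/4: [1201/8, 513/4, 1151/8]
= [150, 128, 144]

query (1,0) [L1,L2] — begin 0,0,0
+L1 (α=7/8) → [1309/8, 245/2, 497/4]
+L2 (α=1/4) → [4319/32, 1001/8, 2023/16]
= [135, 125, 126]

query (0,1) [L1,L2,L3,L4] — begin 0,0,0
L1 α=1/3: [155/3, 39, 55/3]
L2 α=5/6: [2885/18, 499/6, 1760/9]
L3 α=1/2: [6233/36, 2029/12, 1240/9]
L4 α=4/7: [10313/84, 4477/28, 3400/21]
→ [123, 160, 162]

at x=1,y=2 over L1,L2,L3,L4:
after L1 α=2/3: [126, 162, 398/3]
after L2 α=0: [126, 162, 398/3]
after L3 α=7/8: [84, 487/4, 839/24]
after L4 α=1/2: [69, 763/8, 6671/48]
→ [69, 95, 139]


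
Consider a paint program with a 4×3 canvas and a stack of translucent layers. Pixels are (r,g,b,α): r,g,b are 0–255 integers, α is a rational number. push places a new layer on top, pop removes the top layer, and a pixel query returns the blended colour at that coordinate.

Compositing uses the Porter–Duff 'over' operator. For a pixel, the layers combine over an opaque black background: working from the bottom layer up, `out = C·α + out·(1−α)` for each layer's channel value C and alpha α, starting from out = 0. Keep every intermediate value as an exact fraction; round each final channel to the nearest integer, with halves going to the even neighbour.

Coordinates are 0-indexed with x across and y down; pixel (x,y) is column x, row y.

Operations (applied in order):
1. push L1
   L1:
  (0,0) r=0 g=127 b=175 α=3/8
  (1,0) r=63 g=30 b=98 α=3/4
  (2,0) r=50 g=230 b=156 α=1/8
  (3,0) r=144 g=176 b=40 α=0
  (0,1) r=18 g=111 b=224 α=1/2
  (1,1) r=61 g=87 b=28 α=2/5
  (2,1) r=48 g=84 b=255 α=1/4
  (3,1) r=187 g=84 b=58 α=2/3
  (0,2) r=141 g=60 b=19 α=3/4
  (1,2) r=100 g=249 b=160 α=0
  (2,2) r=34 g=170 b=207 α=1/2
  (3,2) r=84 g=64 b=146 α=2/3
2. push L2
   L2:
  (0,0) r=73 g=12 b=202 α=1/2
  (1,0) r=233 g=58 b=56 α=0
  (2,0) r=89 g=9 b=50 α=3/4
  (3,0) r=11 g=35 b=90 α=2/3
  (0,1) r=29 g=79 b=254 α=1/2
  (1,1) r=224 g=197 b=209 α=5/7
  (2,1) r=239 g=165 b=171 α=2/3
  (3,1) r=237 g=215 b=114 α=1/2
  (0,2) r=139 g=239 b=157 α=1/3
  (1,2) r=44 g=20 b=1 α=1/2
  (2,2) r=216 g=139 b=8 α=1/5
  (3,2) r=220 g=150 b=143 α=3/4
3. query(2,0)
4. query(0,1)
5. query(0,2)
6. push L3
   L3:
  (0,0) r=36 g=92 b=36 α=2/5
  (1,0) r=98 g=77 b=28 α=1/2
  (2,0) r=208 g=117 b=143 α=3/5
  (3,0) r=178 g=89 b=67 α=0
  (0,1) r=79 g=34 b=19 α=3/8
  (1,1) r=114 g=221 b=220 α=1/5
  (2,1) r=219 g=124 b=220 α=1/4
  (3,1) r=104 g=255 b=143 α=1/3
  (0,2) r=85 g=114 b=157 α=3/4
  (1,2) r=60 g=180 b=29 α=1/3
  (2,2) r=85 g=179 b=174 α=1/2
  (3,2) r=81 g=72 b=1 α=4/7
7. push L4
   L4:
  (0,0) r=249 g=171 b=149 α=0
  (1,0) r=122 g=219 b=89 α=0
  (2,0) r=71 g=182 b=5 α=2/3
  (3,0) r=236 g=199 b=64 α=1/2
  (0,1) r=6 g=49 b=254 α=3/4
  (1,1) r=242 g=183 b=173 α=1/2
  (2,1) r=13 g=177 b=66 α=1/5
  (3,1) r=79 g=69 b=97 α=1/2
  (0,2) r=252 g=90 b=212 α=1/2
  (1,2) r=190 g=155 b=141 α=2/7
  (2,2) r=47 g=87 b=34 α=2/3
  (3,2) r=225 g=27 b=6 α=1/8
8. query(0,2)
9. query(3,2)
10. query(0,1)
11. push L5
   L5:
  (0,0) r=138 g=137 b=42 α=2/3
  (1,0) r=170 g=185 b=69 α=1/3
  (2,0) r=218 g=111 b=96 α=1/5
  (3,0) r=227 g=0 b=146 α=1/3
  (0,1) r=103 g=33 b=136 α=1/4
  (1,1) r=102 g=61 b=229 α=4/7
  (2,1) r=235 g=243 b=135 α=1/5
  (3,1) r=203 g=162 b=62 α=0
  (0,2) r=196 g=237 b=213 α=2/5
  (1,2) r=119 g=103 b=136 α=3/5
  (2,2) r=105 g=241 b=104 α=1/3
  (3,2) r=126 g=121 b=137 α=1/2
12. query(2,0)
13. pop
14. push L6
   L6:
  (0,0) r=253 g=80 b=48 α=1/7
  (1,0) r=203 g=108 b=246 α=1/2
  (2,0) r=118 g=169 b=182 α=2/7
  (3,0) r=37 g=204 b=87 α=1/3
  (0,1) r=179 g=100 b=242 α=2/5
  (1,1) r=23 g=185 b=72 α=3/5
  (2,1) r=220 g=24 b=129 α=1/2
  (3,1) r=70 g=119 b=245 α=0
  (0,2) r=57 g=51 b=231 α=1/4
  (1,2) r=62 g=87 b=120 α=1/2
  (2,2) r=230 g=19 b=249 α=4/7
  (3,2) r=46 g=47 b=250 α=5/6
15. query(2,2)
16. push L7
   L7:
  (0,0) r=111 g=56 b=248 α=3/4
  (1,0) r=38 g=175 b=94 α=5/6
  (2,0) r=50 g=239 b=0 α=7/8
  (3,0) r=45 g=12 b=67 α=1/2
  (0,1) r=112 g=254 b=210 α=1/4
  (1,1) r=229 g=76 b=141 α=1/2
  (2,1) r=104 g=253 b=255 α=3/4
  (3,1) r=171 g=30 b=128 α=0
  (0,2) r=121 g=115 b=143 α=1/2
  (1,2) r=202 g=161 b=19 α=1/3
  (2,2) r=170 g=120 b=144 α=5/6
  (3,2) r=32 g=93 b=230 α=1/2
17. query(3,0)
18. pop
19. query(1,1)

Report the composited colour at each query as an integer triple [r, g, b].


query (2,0) [L1,L2] — begin 0,0,0
L1 α=1/8: [25/4, 115/4, 39/2]
L2 α=3/4: [1093/16, 223/16, 339/8]
= [68, 14, 42]

at x=0,y=1 over L1,L2:
+L1 (α=1/2) → [9, 111/2, 112]
+L2 (α=1/2) → [19, 269/4, 183]
rounded: [19, 67, 183]

(0,2) stack=L1,L2; from [0,0,0]:
after L1 α=3/4: [423/4, 45, 57/4]
after L2 α=1/3: [701/6, 329/3, 371/6]
= [117, 110, 62]

at x=0,y=2 over L1,L2,L3,L4:
L1 α=3/4: [423/4, 45, 57/4]
L2 α=1/3: [701/6, 329/3, 371/6]
L3 α=3/4: [2231/24, 1355/12, 3197/24]
L4 α=1/2: [8279/48, 2435/24, 8285/48]
rounded: [172, 101, 173]

at x=3,y=2 over L1,L2,L3,L4:
+L1 (α=2/3) → [56, 128/3, 292/3]
+L2 (α=3/4) → [179, 739/6, 1579/12]
+L3 (α=4/7) → [123, 1315/14, 1595/28]
+L4 (α=1/8) → [543/4, 1369/16, 1619/32]
= [136, 86, 51]

query (0,1) [L1,L2,L3,L4] — begin 0,0,0
L1 α=1/2: [9, 111/2, 112]
L2 α=1/2: [19, 269/4, 183]
L3 α=3/8: [83/2, 1753/32, 243/2]
L4 α=3/4: [119/8, 6457/128, 1767/8]
= [15, 50, 221]

(2,0) stack=L1,L2,L3,L4,L5; from [0,0,0]:
+L1 (α=1/8) → [25/4, 115/4, 39/2]
+L2 (α=3/4) → [1093/16, 223/16, 339/8]
+L3 (α=3/5) → [1217/8, 3031/40, 411/4]
+L4 (α=2/3) → [2353/24, 17591/120, 451/12]
+L5 (α=1/5) → [3661/30, 20921/150, 739/15]
rounded: [122, 139, 49]

query (2,2) [L1,L2,L3,L4,L6] — begin 0,0,0
after L1 α=1/2: [17, 85, 207/2]
after L2 α=1/5: [284/5, 479/5, 422/5]
after L3 α=1/2: [709/10, 687/5, 646/5]
after L4 α=2/3: [1649/30, 519/5, 986/15]
after L6 α=4/7: [10849/70, 1937/35, 5966/35]
→ [155, 55, 170]

query (3,0) [L1,L2,L3,L4,L6,L7] — begin 0,0,0
L1 α=0: [0, 0, 0]
L2 α=2/3: [22/3, 70/3, 60]
L3 α=0: [22/3, 70/3, 60]
L4 α=1/2: [365/3, 667/6, 62]
L6 α=1/3: [841/9, 1279/9, 211/3]
L7 α=1/2: [623/9, 1387/18, 206/3]
rounded: [69, 77, 69]

query (1,1) [L1,L2,L3,L4,L6] — begin 0,0,0
after L1 α=2/5: [122/5, 174/5, 56/5]
after L2 α=5/7: [5844/35, 5273/35, 5337/35]
after L3 α=1/5: [27366/175, 28827/175, 29048/175]
after L4 α=1/2: [34858/175, 30426/175, 59323/350]
after L6 α=3/5: [81791/875, 157977/875, 97123/875]
→ [93, 181, 111]


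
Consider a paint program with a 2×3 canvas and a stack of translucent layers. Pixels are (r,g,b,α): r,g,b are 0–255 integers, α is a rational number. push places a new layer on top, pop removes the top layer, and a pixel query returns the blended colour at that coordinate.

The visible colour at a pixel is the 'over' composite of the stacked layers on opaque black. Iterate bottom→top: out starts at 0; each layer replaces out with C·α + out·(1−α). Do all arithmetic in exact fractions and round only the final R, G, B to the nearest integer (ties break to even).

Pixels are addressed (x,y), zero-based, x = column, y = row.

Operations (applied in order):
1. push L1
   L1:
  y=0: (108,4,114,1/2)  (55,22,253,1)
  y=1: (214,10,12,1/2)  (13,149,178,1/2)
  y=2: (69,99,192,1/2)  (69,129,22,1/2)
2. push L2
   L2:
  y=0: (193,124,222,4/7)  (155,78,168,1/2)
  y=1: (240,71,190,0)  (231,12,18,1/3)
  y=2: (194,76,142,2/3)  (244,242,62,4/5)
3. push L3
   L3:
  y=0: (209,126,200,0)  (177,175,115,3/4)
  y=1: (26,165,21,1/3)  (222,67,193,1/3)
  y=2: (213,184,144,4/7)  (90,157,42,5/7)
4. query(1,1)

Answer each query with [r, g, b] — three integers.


query (1,1) [L1,L2,L3] — begin 0,0,0
L1 α=1/2: [13/2, 149/2, 89]
L2 α=1/3: [244/3, 161/3, 196/3]
L3 α=1/3: [1154/9, 523/9, 971/9]
= [128, 58, 108]


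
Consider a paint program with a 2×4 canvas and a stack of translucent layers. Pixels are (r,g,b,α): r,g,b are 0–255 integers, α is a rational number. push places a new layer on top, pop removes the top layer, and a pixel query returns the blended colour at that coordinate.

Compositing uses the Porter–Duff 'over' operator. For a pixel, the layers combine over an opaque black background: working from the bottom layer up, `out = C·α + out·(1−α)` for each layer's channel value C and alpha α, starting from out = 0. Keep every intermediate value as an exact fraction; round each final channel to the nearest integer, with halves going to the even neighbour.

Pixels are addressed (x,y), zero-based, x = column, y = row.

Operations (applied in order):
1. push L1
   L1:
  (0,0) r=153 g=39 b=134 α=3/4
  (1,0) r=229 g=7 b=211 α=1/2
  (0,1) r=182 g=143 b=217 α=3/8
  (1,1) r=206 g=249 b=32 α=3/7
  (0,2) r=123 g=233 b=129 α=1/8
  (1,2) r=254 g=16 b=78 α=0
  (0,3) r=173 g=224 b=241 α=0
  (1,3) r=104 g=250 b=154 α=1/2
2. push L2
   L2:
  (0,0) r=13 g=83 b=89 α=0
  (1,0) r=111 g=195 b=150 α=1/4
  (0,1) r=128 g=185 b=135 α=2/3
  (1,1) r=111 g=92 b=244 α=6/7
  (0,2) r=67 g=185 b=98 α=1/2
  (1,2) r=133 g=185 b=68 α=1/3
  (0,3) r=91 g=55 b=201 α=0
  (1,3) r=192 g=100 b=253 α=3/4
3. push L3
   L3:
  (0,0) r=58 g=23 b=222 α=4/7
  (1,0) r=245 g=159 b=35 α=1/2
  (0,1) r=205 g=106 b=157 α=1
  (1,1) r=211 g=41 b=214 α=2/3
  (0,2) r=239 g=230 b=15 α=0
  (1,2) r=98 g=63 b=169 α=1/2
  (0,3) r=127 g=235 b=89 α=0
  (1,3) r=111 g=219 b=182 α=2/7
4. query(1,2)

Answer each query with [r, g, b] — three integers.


at x=1,y=2 over L1,L2,L3:
+L1 (α=0) → [0, 0, 0]
+L2 (α=1/3) → [133/3, 185/3, 68/3]
+L3 (α=1/2) → [427/6, 187/3, 575/6]
= [71, 62, 96]


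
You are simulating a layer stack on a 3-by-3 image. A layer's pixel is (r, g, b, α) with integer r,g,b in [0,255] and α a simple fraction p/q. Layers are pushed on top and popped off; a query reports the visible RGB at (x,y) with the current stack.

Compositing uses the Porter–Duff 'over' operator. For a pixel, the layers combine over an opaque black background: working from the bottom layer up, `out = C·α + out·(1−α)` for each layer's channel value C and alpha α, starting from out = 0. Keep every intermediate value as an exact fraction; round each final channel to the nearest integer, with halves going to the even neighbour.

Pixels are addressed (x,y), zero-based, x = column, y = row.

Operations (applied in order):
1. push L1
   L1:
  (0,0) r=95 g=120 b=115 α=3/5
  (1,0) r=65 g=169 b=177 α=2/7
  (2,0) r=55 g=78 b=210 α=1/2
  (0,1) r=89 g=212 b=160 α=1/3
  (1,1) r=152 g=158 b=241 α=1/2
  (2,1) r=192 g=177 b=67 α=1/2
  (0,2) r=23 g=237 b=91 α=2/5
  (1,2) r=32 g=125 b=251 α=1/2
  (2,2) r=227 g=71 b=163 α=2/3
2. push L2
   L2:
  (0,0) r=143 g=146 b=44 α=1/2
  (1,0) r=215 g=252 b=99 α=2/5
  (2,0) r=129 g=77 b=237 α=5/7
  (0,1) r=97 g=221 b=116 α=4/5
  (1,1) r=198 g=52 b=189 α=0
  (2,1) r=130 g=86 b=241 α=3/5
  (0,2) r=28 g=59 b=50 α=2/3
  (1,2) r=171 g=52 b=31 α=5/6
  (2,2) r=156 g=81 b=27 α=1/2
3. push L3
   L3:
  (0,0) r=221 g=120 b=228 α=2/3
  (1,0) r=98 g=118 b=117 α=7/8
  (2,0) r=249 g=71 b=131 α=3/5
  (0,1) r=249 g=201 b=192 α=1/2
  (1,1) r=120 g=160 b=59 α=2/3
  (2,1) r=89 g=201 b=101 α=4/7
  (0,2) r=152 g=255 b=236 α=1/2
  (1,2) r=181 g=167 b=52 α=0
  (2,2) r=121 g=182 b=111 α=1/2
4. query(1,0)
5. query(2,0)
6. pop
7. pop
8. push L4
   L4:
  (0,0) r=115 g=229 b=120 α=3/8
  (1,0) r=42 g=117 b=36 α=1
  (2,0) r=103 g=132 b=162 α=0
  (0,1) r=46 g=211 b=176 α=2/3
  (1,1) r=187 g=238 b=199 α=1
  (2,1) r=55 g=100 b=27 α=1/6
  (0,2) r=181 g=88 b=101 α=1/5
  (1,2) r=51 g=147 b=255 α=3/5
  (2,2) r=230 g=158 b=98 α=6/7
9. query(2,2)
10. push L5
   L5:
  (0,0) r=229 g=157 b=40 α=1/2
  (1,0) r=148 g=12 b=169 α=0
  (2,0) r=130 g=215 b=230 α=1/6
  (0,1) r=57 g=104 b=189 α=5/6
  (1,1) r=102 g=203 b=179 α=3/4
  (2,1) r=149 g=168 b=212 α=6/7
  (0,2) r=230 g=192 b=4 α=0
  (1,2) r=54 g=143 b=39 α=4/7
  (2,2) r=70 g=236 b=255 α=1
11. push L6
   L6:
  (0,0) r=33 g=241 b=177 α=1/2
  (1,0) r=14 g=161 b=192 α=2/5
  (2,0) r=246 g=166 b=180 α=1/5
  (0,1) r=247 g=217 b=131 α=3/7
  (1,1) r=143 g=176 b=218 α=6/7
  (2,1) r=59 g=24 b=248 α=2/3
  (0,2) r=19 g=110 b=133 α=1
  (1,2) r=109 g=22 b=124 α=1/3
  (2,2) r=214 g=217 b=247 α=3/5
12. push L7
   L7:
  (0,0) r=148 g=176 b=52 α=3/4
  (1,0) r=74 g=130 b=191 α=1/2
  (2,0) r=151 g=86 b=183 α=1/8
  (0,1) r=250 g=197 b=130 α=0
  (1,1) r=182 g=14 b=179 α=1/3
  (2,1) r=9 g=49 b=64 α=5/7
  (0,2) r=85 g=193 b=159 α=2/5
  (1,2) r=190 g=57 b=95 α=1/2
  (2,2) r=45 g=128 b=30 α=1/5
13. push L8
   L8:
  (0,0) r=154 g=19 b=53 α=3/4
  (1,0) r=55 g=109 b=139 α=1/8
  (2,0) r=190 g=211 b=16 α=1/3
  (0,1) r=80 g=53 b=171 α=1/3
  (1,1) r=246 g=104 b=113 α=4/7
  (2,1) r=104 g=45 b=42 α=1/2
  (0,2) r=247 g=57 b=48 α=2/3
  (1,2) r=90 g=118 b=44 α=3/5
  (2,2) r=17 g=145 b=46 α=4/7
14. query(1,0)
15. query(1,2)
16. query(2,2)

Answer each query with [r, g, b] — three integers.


at x=1,y=0 over L1,L2,L3:
+L1 (α=2/7) → [130/7, 338/7, 354/7]
+L2 (α=2/5) → [680/7, 4542/35, 2448/35]
+L3 (α=7/8) → [2741/28, 8363/70, 31113/280]
= [98, 119, 111]

query (2,0) [L1,L2,L3] — begin 0,0,0
L1 α=1/2: [55/2, 39, 105]
L2 α=5/7: [100, 463/7, 1395/7]
L3 α=3/5: [947/5, 2417/35, 5541/35]
→ [189, 69, 158]

query (2,2) [L1,L4] — begin 0,0,0
after L1 α=2/3: [454/3, 142/3, 326/3]
after L4 α=6/7: [4594/21, 2986/21, 2090/21]
rounded: [219, 142, 100]

query (1,0) [L1,L4,L5,L6,L7,L8] — begin 0,0,0
after L1 α=2/7: [130/7, 338/7, 354/7]
after L4 α=1: [42, 117, 36]
after L5 α=0: [42, 117, 36]
after L6 α=2/5: [154/5, 673/5, 492/5]
after L7 α=1/2: [262/5, 1323/10, 1447/10]
after L8 α=1/8: [2109/40, 10351/80, 11519/80]
rounded: [53, 129, 144]

(1,2) stack=L1,L4,L5,L6,L7,L8; from [0,0,0]:
+L1 (α=1/2) → [16, 125/2, 251/2]
+L4 (α=3/5) → [37, 566/5, 1016/5]
+L5 (α=4/7) → [327/7, 4558/35, 3828/35]
+L6 (α=1/3) → [1417/21, 9886/105, 11996/105]
+L7 (α=1/2) → [5407/42, 15871/210, 21971/210]
+L8 (α=3/5) → [11077/105, 53041/525, 35831/525]
rounded: [105, 101, 68]

query (2,2) [L1,L4,L5,L6,L7,L8] — begin 0,0,0
L1 α=2/3: [454/3, 142/3, 326/3]
L4 α=6/7: [4594/21, 2986/21, 2090/21]
L5 α=1: [70, 236, 255]
L6 α=3/5: [782/5, 1123/5, 1251/5]
L7 α=1/5: [3353/25, 5132/25, 5154/25]
L8 α=4/7: [11759/175, 29896/175, 2866/25]
= [67, 171, 115]


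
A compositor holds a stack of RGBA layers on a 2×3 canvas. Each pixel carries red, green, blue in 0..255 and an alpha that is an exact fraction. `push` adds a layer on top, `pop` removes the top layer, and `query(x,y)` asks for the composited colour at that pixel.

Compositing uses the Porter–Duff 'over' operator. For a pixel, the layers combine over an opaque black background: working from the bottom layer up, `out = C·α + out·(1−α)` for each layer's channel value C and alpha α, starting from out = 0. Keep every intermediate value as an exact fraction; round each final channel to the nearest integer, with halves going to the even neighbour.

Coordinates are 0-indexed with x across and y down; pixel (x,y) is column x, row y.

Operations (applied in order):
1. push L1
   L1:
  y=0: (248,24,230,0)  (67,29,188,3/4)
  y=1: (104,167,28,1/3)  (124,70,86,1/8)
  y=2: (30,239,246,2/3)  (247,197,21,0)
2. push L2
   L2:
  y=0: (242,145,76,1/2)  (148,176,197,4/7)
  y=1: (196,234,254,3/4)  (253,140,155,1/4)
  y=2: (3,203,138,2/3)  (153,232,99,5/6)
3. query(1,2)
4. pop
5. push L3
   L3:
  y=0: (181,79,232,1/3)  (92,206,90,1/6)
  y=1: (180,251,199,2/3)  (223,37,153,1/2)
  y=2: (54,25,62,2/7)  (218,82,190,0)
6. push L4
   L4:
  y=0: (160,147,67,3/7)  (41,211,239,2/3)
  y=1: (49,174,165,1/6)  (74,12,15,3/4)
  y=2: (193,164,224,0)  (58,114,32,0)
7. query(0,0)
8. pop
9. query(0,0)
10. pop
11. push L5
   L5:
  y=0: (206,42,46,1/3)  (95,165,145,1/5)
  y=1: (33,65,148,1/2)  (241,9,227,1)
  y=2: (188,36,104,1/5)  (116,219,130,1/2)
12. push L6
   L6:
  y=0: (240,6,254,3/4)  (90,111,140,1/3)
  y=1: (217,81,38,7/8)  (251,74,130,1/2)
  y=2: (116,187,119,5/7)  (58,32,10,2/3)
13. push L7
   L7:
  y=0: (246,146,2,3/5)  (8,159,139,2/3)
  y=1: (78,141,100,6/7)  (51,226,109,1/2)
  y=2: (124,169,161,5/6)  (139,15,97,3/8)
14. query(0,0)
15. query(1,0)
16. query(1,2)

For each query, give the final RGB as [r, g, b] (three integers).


query (1,2) [L1,L2] — begin 0,0,0
L1 α=0: [0, 0, 0]
L2 α=5/6: [255/2, 580/3, 165/2]
= [128, 193, 82]

(0,0) stack=L1,L3,L4; from [0,0,0]:
L1 α=0: [0, 0, 0]
L3 α=1/3: [181/3, 79/3, 232/3]
L4 α=3/7: [2164/21, 1639/21, 1531/21]
= [103, 78, 73]

query (0,0) [L1,L3] — begin 0,0,0
L1 α=0: [0, 0, 0]
L3 α=1/3: [181/3, 79/3, 232/3]
→ [60, 26, 77]

at x=0,y=0 over L1,L5,L6,L7:
L1 α=0: [0, 0, 0]
L5 α=1/3: [206/3, 14, 46/3]
L6 α=3/4: [1183/6, 8, 583/3]
L7 α=3/5: [3397/15, 454/5, 1184/15]
→ [226, 91, 79]

(1,0) stack=L1,L5,L6,L7; from [0,0,0]:
after L1 α=3/4: [201/4, 87/4, 141]
after L5 α=1/5: [296/5, 252/5, 709/5]
after L6 α=1/3: [1042/15, 353/5, 706/5]
after L7 α=2/3: [1282/45, 1943/15, 2096/15]
rounded: [28, 130, 140]

query (1,2) [L1,L5,L6,L7] — begin 0,0,0
L1 α=0: [0, 0, 0]
L5 α=1/2: [58, 219/2, 65]
L6 α=2/3: [58, 347/6, 85/3]
L7 α=3/8: [707/8, 2005/48, 649/12]
→ [88, 42, 54]


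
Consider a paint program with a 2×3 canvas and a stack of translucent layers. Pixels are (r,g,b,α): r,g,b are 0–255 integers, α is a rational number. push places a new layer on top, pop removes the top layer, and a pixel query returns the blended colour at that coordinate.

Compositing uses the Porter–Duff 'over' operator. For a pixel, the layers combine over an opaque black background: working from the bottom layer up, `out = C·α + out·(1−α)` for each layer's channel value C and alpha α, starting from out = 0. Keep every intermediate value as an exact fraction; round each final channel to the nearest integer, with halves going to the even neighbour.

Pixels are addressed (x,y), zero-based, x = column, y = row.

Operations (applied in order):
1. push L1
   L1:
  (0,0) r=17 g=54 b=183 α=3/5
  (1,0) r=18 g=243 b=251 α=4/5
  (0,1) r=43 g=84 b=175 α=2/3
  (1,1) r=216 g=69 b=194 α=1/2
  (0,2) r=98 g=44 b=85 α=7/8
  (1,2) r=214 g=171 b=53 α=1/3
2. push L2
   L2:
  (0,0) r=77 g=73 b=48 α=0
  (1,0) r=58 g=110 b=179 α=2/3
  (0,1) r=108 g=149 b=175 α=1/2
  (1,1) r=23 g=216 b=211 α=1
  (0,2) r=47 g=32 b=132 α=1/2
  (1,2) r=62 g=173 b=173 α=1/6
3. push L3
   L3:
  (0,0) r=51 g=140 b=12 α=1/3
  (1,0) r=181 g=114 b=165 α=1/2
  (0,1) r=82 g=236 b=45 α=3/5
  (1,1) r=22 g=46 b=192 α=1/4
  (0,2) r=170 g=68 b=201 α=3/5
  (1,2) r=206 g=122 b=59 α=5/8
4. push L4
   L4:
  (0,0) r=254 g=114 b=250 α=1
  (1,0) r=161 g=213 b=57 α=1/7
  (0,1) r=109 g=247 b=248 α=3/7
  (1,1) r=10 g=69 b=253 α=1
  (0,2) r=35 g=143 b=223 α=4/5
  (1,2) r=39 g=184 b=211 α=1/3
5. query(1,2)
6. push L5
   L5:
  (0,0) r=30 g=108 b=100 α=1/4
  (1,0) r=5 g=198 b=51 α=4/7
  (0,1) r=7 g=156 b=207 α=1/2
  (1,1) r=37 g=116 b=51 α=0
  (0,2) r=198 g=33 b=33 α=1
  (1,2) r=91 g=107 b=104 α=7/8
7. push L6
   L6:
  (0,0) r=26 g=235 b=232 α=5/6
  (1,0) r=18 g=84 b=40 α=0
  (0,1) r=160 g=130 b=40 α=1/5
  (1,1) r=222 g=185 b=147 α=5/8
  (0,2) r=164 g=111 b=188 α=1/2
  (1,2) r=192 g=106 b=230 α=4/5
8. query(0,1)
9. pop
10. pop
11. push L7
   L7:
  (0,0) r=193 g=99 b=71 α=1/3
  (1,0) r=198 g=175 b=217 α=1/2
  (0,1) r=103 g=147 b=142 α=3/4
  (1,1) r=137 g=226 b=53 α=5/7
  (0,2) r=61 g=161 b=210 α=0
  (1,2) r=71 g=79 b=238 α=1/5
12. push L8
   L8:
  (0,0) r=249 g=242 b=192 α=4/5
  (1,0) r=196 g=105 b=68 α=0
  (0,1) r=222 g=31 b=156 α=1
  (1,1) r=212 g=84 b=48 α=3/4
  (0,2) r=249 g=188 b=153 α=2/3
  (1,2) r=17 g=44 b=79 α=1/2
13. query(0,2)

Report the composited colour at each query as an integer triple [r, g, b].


query (1,2) [L1,L2,L3,L4] — begin 0,0,0
after L1 α=1/3: [214/3, 57, 53/3]
after L2 α=1/6: [628/9, 229/3, 392/9]
after L3 α=5/8: [1859/12, 839/8, 1277/24]
after L4 α=1/3: [2093/18, 525/4, 3809/36]
= [116, 131, 106]

query (0,1) [L1,L2,L3,L4,L5,L6] — begin 0,0,0
L1 α=2/3: [86/3, 56, 350/3]
L2 α=1/2: [205/3, 205/2, 875/6]
L3 α=3/5: [1148/15, 913/5, 256/3]
L4 α=3/7: [9497/105, 1051/5, 3256/21]
L5 α=1/2: [5116/105, 1831/10, 7603/42]
L6 α=1/5: [37264/525, 4312/25, 16046/105]
→ [71, 172, 153]

(0,2) stack=L1,L2,L3,L4,L7,L8; from [0,0,0]:
after L1 α=7/8: [343/4, 77/2, 595/8]
after L2 α=1/2: [531/8, 141/4, 1651/16]
after L3 α=3/5: [2571/20, 549/10, 1295/8]
after L4 α=4/5: [5371/100, 6269/50, 8431/40]
after L7 α=0: [5371/100, 6269/50, 8431/40]
after L8 α=2/3: [55171/300, 25069/150, 20671/120]
→ [184, 167, 172]


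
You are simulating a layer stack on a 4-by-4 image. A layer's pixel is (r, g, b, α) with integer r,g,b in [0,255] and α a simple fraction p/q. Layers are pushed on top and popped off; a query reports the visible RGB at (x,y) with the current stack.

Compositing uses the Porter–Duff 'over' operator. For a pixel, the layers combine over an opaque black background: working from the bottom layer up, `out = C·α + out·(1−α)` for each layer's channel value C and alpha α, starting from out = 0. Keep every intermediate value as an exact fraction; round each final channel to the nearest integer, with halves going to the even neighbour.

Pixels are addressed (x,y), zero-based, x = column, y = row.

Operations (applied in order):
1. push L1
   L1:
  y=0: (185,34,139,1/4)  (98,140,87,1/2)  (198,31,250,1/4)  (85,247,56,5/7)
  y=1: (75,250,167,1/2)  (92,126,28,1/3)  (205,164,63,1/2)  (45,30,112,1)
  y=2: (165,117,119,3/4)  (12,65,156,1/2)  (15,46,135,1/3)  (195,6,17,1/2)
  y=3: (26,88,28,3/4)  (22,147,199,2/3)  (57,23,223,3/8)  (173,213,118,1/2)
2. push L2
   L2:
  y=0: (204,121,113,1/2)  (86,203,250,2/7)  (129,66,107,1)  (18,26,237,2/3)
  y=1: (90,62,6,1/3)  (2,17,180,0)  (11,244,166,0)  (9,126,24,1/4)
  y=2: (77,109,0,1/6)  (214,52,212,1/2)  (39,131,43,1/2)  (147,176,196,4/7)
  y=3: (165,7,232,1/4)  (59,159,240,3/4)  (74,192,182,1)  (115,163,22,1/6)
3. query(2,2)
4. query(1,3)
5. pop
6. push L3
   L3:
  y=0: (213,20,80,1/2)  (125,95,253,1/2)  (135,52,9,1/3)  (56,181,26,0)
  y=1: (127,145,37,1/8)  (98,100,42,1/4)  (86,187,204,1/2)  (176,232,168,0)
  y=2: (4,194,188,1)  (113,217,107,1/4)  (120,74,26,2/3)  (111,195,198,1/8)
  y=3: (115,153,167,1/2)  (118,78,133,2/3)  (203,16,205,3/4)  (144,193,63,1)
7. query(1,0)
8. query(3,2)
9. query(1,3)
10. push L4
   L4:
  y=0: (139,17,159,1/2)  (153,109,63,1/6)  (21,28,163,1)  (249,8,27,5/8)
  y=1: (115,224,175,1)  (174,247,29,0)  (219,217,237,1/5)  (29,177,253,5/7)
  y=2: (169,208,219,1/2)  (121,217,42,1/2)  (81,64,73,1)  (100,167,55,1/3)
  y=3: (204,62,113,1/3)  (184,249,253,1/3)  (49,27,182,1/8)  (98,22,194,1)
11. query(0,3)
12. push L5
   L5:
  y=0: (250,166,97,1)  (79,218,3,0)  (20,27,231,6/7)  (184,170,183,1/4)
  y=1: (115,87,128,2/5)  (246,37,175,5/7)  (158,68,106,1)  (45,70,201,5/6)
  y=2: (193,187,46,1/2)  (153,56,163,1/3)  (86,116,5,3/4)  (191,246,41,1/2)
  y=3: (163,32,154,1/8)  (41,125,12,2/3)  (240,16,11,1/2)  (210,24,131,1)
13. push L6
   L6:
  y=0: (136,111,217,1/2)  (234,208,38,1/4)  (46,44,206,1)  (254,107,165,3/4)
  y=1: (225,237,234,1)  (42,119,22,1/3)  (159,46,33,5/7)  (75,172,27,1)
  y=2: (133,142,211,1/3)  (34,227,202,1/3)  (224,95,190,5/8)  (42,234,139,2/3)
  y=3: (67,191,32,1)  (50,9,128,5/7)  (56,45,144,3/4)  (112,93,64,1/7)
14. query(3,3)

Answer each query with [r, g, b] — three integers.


at x=2,y=2 over L1,L2:
L1 α=1/3: [5, 46/3, 45]
L2 α=1/2: [22, 439/6, 44]
rounded: [22, 73, 44]

(1,3) stack=L1,L2; from [0,0,0]:
after L1 α=2/3: [44/3, 98, 398/3]
after L2 α=3/4: [575/12, 575/4, 1279/6]
→ [48, 144, 213]

(1,0) stack=L1,L3; from [0,0,0]:
+L1 (α=1/2) → [49, 70, 87/2]
+L3 (α=1/2) → [87, 165/2, 593/4]
→ [87, 82, 148]

(3,2) stack=L1,L3; from [0,0,0]:
+L1 (α=1/2) → [195/2, 3, 17/2]
+L3 (α=1/8) → [1587/16, 27, 515/16]
= [99, 27, 32]

query (1,3) [L1,L3] — begin 0,0,0
after L1 α=2/3: [44/3, 98, 398/3]
after L3 α=2/3: [752/9, 254/3, 1196/9]
→ [84, 85, 133]

at x=0,y=3 over L1,L3,L4:
+L1 (α=3/4) → [39/2, 66, 21]
+L3 (α=1/2) → [269/4, 219/2, 94]
+L4 (α=1/3) → [677/6, 281/3, 301/3]
= [113, 94, 100]

at x=3,y=3 over L1,L3,L4,L5,L6:
after L1 α=1/2: [173/2, 213/2, 59]
after L3 α=1: [144, 193, 63]
after L4 α=1: [98, 22, 194]
after L5 α=1: [210, 24, 131]
after L6 α=1/7: [196, 237/7, 850/7]
rounded: [196, 34, 121]


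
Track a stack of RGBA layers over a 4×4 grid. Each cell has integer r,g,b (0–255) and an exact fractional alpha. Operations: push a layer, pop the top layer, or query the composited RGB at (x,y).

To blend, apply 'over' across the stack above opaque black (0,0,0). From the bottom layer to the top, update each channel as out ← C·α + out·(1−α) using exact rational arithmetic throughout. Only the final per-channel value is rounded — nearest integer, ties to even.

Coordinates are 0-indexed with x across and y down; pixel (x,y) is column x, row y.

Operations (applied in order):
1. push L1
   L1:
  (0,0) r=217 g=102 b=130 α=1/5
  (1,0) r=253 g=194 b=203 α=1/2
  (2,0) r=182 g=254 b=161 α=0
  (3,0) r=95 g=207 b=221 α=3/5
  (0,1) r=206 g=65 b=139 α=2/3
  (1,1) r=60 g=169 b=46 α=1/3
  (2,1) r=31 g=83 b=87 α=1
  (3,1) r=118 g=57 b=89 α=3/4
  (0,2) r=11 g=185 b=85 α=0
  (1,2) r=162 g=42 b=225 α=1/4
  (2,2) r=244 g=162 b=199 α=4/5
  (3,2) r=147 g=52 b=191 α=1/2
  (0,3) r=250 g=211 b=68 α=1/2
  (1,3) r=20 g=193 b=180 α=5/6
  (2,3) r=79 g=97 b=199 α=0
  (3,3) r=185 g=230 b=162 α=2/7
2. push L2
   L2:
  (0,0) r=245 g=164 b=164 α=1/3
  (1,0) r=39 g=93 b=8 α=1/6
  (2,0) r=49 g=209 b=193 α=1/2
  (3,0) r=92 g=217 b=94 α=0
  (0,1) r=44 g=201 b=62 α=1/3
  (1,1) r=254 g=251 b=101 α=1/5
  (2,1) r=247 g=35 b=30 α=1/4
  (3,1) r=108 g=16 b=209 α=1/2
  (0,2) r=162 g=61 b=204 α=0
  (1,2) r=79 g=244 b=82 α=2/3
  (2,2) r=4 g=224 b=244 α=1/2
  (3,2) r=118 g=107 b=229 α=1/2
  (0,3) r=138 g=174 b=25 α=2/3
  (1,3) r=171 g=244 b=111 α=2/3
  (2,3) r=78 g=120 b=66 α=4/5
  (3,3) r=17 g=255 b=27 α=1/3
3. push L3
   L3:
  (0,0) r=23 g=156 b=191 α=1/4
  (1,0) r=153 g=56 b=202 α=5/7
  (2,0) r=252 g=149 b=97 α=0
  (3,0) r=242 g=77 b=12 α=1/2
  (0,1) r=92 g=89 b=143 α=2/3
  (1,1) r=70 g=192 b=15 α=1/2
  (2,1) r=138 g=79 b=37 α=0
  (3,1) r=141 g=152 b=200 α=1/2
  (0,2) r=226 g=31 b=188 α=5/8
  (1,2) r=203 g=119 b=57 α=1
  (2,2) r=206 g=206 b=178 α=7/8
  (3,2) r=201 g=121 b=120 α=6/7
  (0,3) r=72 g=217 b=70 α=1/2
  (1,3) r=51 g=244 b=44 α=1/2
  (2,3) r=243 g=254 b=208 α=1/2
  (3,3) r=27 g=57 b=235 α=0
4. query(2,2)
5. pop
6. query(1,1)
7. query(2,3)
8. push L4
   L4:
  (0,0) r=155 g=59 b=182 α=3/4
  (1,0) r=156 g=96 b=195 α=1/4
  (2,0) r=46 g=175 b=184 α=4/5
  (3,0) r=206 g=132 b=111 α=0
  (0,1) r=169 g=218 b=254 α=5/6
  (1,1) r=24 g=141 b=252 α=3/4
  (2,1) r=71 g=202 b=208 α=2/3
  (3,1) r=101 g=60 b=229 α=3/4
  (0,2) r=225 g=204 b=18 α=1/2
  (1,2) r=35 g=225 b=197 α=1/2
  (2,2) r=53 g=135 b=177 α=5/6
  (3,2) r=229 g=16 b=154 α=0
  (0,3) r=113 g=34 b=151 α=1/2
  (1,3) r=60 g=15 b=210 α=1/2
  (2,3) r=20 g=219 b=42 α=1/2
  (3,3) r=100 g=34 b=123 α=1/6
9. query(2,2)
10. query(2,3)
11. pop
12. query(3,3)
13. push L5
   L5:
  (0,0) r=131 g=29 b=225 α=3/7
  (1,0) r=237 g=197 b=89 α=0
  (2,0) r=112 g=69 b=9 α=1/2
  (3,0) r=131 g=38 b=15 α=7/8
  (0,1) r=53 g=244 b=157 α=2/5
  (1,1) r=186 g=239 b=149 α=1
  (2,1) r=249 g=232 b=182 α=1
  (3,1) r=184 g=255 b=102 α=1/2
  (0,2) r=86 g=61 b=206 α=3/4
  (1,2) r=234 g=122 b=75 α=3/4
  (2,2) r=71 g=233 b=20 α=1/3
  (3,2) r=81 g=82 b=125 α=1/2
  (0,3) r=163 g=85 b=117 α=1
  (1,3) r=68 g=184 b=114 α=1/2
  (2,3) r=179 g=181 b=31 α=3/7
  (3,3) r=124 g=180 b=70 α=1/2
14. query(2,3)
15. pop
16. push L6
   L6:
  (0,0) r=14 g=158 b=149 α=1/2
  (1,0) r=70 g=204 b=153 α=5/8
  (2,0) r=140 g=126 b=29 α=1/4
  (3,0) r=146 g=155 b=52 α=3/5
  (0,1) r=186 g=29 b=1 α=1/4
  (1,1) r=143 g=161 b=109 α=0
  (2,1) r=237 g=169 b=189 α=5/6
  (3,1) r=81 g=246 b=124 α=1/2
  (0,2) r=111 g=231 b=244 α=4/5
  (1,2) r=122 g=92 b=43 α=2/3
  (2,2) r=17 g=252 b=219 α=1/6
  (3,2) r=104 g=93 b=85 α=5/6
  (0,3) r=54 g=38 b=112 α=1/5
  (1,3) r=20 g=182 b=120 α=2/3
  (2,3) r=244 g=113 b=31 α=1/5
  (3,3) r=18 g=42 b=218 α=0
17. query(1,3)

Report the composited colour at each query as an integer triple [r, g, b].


(2,2) stack=L1,L2,L3; from [0,0,0]:
+L1 (α=4/5) → [976/5, 648/5, 796/5]
+L2 (α=1/2) → [498/5, 884/5, 1008/5]
+L3 (α=7/8) → [1927/10, 4047/20, 3619/20]
rounded: [193, 202, 181]

at x=1,y=1 over L1,L2:
after L1 α=1/3: [20, 169/3, 46/3]
after L2 α=1/5: [334/5, 1429/15, 487/15]
rounded: [67, 95, 32]

query (2,3) [L1,L2] — begin 0,0,0
+L1 (α=0) → [0, 0, 0]
+L2 (α=4/5) → [312/5, 96, 264/5]
= [62, 96, 53]

query (2,2) [L1,L2,L4] — begin 0,0,0
+L1 (α=4/5) → [976/5, 648/5, 796/5]
+L2 (α=1/2) → [498/5, 884/5, 1008/5]
+L4 (α=5/6) → [1823/30, 4259/30, 1811/10]
→ [61, 142, 181]

(2,3) stack=L1,L2,L4; from [0,0,0]:
after L1 α=0: [0, 0, 0]
after L2 α=4/5: [312/5, 96, 264/5]
after L4 α=1/2: [206/5, 315/2, 237/5]
→ [41, 158, 47]

(3,3) stack=L1,L2; from [0,0,0]:
after L1 α=2/7: [370/7, 460/7, 324/7]
after L2 α=1/3: [859/21, 2705/21, 279/7]
rounded: [41, 129, 40]

at x=2,y=3 over L1,L2,L5:
after L1 α=0: [0, 0, 0]
after L2 α=4/5: [312/5, 96, 264/5]
after L5 α=3/7: [3933/35, 927/7, 1521/35]
rounded: [112, 132, 43]

(1,3) stack=L1,L2,L6; from [0,0,0]:
after L1 α=5/6: [50/3, 965/6, 150]
after L2 α=2/3: [1076/9, 3893/18, 124]
after L6 α=2/3: [1436/27, 10445/54, 364/3]
rounded: [53, 193, 121]


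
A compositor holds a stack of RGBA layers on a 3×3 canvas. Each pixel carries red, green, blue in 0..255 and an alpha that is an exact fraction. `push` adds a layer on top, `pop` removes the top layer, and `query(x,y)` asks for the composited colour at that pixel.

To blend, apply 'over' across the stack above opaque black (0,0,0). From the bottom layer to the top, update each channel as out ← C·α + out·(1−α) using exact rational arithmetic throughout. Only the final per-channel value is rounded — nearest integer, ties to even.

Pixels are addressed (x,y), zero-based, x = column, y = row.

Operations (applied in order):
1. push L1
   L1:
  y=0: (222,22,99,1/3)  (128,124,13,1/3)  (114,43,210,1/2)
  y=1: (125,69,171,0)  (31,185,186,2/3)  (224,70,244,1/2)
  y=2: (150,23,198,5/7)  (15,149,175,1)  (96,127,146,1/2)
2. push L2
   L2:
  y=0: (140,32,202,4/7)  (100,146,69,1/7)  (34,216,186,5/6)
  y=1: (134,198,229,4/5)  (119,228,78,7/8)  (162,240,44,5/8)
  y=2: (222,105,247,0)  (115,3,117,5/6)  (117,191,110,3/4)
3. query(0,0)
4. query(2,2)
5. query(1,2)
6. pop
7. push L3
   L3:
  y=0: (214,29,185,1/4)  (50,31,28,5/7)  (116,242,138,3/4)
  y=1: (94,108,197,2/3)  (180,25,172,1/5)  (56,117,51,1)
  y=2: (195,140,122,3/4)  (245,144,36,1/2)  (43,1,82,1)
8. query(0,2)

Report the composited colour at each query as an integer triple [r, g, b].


(0,0) stack=L1,L2; from [0,0,0]:
after L1 α=1/3: [74, 22/3, 33]
after L2 α=4/7: [782/7, 150/7, 907/7]
→ [112, 21, 130]

(2,2) stack=L1,L2; from [0,0,0]:
+L1 (α=1/2) → [48, 127/2, 73]
+L2 (α=3/4) → [399/4, 1273/8, 403/4]
→ [100, 159, 101]

(1,2) stack=L1,L2; from [0,0,0]:
after L1 α=1: [15, 149, 175]
after L2 α=5/6: [295/3, 82/3, 380/3]
→ [98, 27, 127]

(0,2) stack=L1,L3; from [0,0,0]:
after L1 α=5/7: [750/7, 115/7, 990/7]
after L3 α=3/4: [4845/28, 3055/28, 888/7]
→ [173, 109, 127]
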